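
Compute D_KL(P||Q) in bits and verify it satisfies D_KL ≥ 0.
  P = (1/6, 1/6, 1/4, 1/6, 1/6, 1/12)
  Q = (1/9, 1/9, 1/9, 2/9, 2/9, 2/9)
0.2312 bits

KL divergence satisfies the Gibbs inequality: D_KL(P||Q) ≥ 0 for all distributions P, Q.

D_KL(P||Q) = Σ p(x) log(p(x)/q(x))
Term by term:
  x=0: 1/6 × log_2[(1/6)/(1/9)] = 0.0975
  x=1: 1/6 × log_2[(1/6)/(1/9)] = 0.0975
  x=2: 1/4 × log_2[(1/4)/(1/9)] = 0.2925
  x=3: 1/6 × log_2[(1/6)/(2/9)] = -0.0692
  x=4: 1/6 × log_2[(1/6)/(2/9)] = -0.0692
  x=5: 1/12 × log_2[(1/12)/(2/9)] = -0.1179
D_KL(P||Q) = 0.2312 bits

D_KL(P||Q) = 0.2312 ≥ 0 ✓

This non-negativity is a fundamental property: relative entropy cannot be negative because it measures how different Q is from P.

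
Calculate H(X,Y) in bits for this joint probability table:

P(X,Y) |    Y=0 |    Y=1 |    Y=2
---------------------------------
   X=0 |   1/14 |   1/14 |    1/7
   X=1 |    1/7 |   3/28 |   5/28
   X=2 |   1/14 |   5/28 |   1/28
3.0226 bits

Joint entropy is H(X,Y) = -Σ_{x,y} p(x,y) log p(x,y).

Summing over all non-zero entries:
H(X,Y) = -[1/14·log_2(1/14) + 1/14·log_2(1/14) + 1/7·log_2(1/7) + 1/7·log_2(1/7) + 3/28·log_2(3/28) + 5/28·log_2(5/28) + 1/14·log_2(1/14) + 5/28·log_2(5/28) + 1/28·log_2(1/28)]
H(X,Y) = 3.0226 bits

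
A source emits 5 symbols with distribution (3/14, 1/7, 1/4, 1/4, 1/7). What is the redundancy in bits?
0.0436 bits

Redundancy measures how far a source is from maximum entropy:
R = H_max - H(X)

Maximum entropy for 5 symbols: H_max = log_2(5) = 2.3219 bits
Actual entropy: H(X) = 2.2783 bits
Redundancy: R = 2.3219 - 2.2783 = 0.0436 bits

This redundancy represents potential for compression: the source could be compressed by 0.0436 bits per symbol.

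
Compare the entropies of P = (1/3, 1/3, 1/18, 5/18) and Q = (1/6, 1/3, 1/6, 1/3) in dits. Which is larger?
Q

Computing entropies in dits:
H(P) = 0.5423
H(Q) = 0.5775

Distribution Q has higher entropy.

Intuition: The distribution closer to uniform (more spread out) has higher entropy.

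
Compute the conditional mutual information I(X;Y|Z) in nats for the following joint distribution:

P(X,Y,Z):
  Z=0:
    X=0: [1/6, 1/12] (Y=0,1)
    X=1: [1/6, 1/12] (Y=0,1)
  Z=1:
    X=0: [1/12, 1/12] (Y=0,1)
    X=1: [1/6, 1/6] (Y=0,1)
0.0000 nats

Conditional mutual information: I(X;Y|Z) = H(X|Z) + H(Y|Z) - H(X,Y|Z)

H(Z) = 0.6931
H(X,Z) = 1.3580 → H(X|Z) = 0.6648
H(Y,Z) = 1.3580 → H(Y|Z) = 0.6648
H(X,Y,Z) = 2.0228 → H(X,Y|Z) = 1.3297

I(X;Y|Z) = 0.6648 + 0.6648 - 1.3297 = 0.0000 nats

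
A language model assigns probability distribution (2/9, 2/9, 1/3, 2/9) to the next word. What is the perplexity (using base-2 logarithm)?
3.9311

Perplexity is 2^H (or exp(H) for natural log).

First, H = -Σ p log p = 1.9749 bits
Perplexity = 2^1.9749 = 3.9311

Interpretation: The model's uncertainty is equivalent to choosing uniformly among 3.9 options.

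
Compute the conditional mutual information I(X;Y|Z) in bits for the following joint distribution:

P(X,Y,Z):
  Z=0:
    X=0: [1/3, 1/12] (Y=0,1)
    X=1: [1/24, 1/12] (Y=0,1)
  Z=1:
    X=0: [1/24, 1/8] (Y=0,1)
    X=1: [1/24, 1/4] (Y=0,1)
0.0725 bits

Conditional mutual information: I(X;Y|Z) = H(X|Z) + H(Y|Z) - H(X,Y|Z)

H(Z) = 0.9950
H(X,Z) = 1.8506 → H(X|Z) = 0.8556
H(Y,Z) = 1.7909 → H(Y|Z) = 0.7959
H(X,Y,Z) = 2.5739 → H(X,Y|Z) = 1.5790

I(X;Y|Z) = 0.8556 + 0.7959 - 1.5790 = 0.0725 bits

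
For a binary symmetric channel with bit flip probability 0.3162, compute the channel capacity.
0.0998 bits

For a binary symmetric channel (BSC) with error probability p:
Capacity C = 1 - H(p) bits per symbol

where H(p) = -p log₂(p) - (1-p) log₂(1-p) is the binary entropy function.

H(0.3162) = 0.9002 bits
C = 1 - 0.9002 = 0.0998 bits per symbol

This means we can reliably transmit up to 0.0998 bits of information per channel use.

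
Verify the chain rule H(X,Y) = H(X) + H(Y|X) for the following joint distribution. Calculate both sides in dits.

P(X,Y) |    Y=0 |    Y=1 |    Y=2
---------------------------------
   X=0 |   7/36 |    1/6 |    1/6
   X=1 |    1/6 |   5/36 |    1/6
H(X,Y) = 0.7761, H(X) = 0.3004, H(Y|X) = 0.4758 (all in dits)

Chain rule: H(X,Y) = H(X) + H(Y|X)

Left side — joint entropy directly:
H(X,Y) = -Σ p(x,y) log p(x,y) = 0.7761 dits

Right side — compute H(Y|X) from the conditional distributions:
P(X) = (19/36, 17/36), so H(X) = 0.3004 dits
H(Y|X) = Σ_x P(X=x) · H(Y|X=x):
  P(Y|X=0) = (7/19, 6/19, 6/19), H(Y|X=0) = 0.4759, weight P(X=0) = 19/36
  P(Y|X=1) = (6/17, 5/17, 6/17), H(Y|X=1) = 0.4756, weight P(X=1) = 17/36
H(Y|X) = 0.4758 dits

H(X) + H(Y|X) = 0.3004 + 0.4758 = 0.7761 dits

Both sides equal 0.7761 dits. ✓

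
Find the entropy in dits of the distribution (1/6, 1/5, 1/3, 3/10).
0.5854 dits

Shannon entropy is H(X) = -Σ p(x) log p(x).

For P = (1/6, 1/5, 1/3, 3/10):
H = -1/6 × log_10(1/6) -1/5 × log_10(1/5) -1/3 × log_10(1/3) -3/10 × log_10(3/10)
H = 0.5854 dits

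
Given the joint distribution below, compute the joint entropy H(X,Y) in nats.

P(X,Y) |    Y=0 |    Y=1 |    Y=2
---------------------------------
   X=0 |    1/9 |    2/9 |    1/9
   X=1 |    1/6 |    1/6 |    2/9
1.7540 nats

Joint entropy is H(X,Y) = -Σ_{x,y} p(x,y) log p(x,y).

Summing over all non-zero entries:
H(X,Y) = -[1/9·log_e(1/9) + 2/9·log_e(2/9) + 1/9·log_e(1/9) + 1/6·log_e(1/6) + 1/6·log_e(1/6) + 2/9·log_e(2/9)]
H(X,Y) = 1.7540 nats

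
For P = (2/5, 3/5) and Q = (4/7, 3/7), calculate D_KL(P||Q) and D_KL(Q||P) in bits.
D_KL(P||Q) = 0.0854, D_KL(Q||P) = 0.0860

KL divergence is not symmetric: D_KL(P||Q) ≠ D_KL(Q||P) in general.

D_KL(P||Q) = 0.0854 bits
D_KL(Q||P) = 0.0860 bits

No, they are not equal!

This asymmetry is why KL divergence is not a true distance metric.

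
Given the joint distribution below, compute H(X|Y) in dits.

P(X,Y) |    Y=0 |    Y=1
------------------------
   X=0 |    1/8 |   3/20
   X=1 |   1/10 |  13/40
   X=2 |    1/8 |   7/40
0.4593 dits

Using the chain rule: H(X|Y) = H(X,Y) - H(Y)

First, compute H(X,Y) = 0.7405 dits

Marginal P(Y) = (7/20, 13/20)
H(Y) = 0.2812 dits

H(X|Y) = H(X,Y) - H(Y) = 0.7405 - 0.2812 = 0.4593 dits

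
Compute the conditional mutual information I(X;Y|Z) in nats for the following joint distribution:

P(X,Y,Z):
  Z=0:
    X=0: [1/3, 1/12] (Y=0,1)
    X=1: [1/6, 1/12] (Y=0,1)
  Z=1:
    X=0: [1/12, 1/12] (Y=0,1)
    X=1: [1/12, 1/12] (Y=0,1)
0.0073 nats

Conditional mutual information: I(X;Y|Z) = H(X|Z) + H(Y|Z) - H(X,Y|Z)

H(Z) = 0.6365
H(X,Z) = 1.3086 → H(X|Z) = 0.6721
H(Y,Z) = 1.2425 → H(Y|Z) = 0.6059
H(X,Y,Z) = 1.9073 → H(X,Y|Z) = 1.2708

I(X;Y|Z) = 0.6721 + 0.6059 - 1.2708 = 0.0073 nats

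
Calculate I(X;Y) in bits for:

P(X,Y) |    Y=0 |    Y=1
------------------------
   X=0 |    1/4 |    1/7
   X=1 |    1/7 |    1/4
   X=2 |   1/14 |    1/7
0.0565 bits

Mutual information: I(X;Y) = H(X) + H(Y) - H(X,Y)

Marginals:
P(X) = (11/28, 11/28, 3/14), H(X) = 1.5353 bits
P(Y) = (13/28, 15/28), H(Y) = 0.9963 bits

Joint entropy: H(X,Y) = 2.4751 bits

I(X;Y) = 1.5353 + 0.9963 - 2.4751 = 0.0565 bits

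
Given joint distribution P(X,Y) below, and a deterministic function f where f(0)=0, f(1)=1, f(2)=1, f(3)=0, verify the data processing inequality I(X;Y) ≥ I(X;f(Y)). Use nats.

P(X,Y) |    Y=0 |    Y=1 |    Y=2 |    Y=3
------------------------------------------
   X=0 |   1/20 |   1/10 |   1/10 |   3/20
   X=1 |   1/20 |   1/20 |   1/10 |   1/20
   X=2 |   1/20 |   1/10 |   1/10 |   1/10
I(X;Y) = 0.0190, I(X;f(Y)) = 0.0036, inequality holds: 0.0190 ≥ 0.0036

Data Processing Inequality: For any Markov chain X → Y → Z, we have I(X;Y) ≥ I(X;Z).

Here Z = f(Y) is a deterministic function of Y, forming X → Y → Z.

Original I(X;Y) = 0.0190 nats

After applying f:
P(X,Z) where Z=f(Y):
- P(X,Z=0) = P(X,Y=0) + P(X,Y=3)
- P(X,Z=1) = P(X,Y=1) + P(X,Y=2)

I(X;Z) = I(X;f(Y)) = 0.0036 nats

Verification: 0.0190 ≥ 0.0036 ✓

Information cannot be created by processing; the function f can only lose information about X.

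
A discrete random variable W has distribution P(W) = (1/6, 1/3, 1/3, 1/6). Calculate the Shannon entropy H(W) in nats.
1.3297 nats

Shannon entropy is H(X) = -Σ p(x) log p(x).

For P = (1/6, 1/3, 1/3, 1/6):
H = -1/6 × log_e(1/6) -1/3 × log_e(1/3) -1/3 × log_e(1/3) -1/6 × log_e(1/6)
H = 1.3297 nats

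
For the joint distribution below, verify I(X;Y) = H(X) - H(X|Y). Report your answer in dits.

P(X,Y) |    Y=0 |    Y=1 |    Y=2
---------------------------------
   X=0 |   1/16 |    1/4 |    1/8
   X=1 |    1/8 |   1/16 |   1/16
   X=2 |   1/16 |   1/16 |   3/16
I(X;Y) = 0.0466 dits

Mutual information has multiple equivalent forms:
- I(X;Y) = H(X) - H(X|Y)
- I(X;Y) = H(Y) - H(Y|X)
- I(X;Y) = H(X) + H(Y) - H(X,Y)

Computing all quantities:
H(X) = 0.4654, H(Y) = 0.4700, H(X,Y) = 0.8889
H(X|Y) = 0.4189, H(Y|X) = 0.4234

Verification:
H(X) - H(X|Y) = 0.4654 - 0.4189 = 0.0466
H(Y) - H(Y|X) = 0.4700 - 0.4234 = 0.0466
H(X) + H(Y) - H(X,Y) = 0.4654 + 0.4700 - 0.8889 = 0.0466

All forms give I(X;Y) = 0.0466 dits. ✓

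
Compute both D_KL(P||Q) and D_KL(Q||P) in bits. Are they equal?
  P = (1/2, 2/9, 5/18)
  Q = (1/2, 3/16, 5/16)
D_KL(P||Q) = 0.0073, D_KL(Q||P) = 0.0071

KL divergence is not symmetric: D_KL(P||Q) ≠ D_KL(Q||P) in general.

D_KL(P||Q) = 0.0073 bits
D_KL(Q||P) = 0.0071 bits

No, they are not equal!

This asymmetry is why KL divergence is not a true distance metric.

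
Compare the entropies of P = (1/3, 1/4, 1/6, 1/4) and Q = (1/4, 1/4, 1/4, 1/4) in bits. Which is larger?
Q

Computing entropies in bits:
H(P) = 1.9591
H(Q) = 2.0000

Distribution Q has higher entropy.

Intuition: The distribution closer to uniform (more spread out) has higher entropy.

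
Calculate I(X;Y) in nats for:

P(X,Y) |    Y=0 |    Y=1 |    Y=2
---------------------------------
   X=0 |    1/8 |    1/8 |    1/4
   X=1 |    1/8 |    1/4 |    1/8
0.0425 nats

Mutual information: I(X;Y) = H(X) + H(Y) - H(X,Y)

Marginals:
P(X) = (1/2, 1/2), H(X) = 0.6931 nats
P(Y) = (1/4, 3/8, 3/8), H(Y) = 1.0822 nats

Joint entropy: H(X,Y) = 1.7329 nats

I(X;Y) = 0.6931 + 1.0822 - 1.7329 = 0.0425 nats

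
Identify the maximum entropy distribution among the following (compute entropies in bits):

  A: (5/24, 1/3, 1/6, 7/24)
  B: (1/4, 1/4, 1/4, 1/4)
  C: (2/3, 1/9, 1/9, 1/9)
B

For a discrete distribution over n outcomes, entropy is maximized by the uniform distribution.

Computing entropies:
H(A) = 1.9491 bits
H(B) = 2.0000 bits
H(C) = 1.4466 bits

The uniform distribution (where all probabilities equal 1/4) achieves the maximum entropy of log_2(4) = 2.0000 bits.

Distribution B has the highest entropy.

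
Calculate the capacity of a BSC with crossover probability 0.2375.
0.2091 bits

For a binary symmetric channel (BSC) with error probability p:
Capacity C = 1 - H(p) bits per symbol

where H(p) = -p log₂(p) - (1-p) log₂(1-p) is the binary entropy function.

H(0.2375) = 0.7909 bits
C = 1 - 0.7909 = 0.2091 bits per symbol

This means we can reliably transmit up to 0.2091 bits of information per channel use.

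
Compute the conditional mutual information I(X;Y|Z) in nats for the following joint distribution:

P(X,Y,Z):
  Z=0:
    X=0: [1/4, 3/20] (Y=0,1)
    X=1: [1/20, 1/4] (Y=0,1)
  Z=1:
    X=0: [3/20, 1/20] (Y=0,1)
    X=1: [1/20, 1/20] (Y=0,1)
0.0874 nats

Conditional mutual information: I(X;Y|Z) = H(X|Z) + H(Y|Z) - H(X,Y|Z)

H(Z) = 0.6109
H(X,Z) = 1.2799 → H(X|Z) = 0.6690
H(Y,Z) = 1.2799 → H(Y|Z) = 0.6690
H(X,Y,Z) = 1.8614 → H(X,Y|Z) = 1.2506

I(X;Y|Z) = 0.6690 + 0.6690 - 1.2506 = 0.0874 nats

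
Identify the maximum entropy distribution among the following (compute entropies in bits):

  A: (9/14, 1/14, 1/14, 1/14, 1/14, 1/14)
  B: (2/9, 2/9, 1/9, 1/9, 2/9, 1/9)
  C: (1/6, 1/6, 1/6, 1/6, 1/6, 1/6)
C

For a discrete distribution over n outcomes, entropy is maximized by the uniform distribution.

Computing entropies:
H(A) = 1.7695 bits
H(B) = 2.5033 bits
H(C) = 2.5850 bits

The uniform distribution (where all probabilities equal 1/6) achieves the maximum entropy of log_2(6) = 2.5850 bits.

Distribution C has the highest entropy.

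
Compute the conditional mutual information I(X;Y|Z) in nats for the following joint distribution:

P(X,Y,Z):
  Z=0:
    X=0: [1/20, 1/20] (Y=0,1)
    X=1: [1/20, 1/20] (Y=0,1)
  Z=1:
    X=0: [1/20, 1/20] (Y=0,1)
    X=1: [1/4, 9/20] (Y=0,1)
0.0037 nats

Conditional mutual information: I(X;Y|Z) = H(X|Z) + H(Y|Z) - H(X,Y|Z)

H(Z) = 0.5004
H(X,Z) = 0.9404 → H(X|Z) = 0.4400
H(Y,Z) = 1.1683 → H(Y|Z) = 0.6679
H(X,Y,Z) = 1.6046 → H(X,Y|Z) = 1.1042

I(X;Y|Z) = 0.4400 + 0.6679 - 1.1042 = 0.0037 nats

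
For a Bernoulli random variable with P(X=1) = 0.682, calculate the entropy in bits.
0.9022 bits

The binary entropy function is:
H(p) = -p log(p) - (1-p) log(1-p)

H(0.682) = -0.682 × log_2(0.682) - 0.318 × log_2(0.318)
H(0.682) = 0.9022 bits

Note: Binary entropy is maximized at p=0.5 (H=1 bit) and minimized at p=0 or p=1 (H=0).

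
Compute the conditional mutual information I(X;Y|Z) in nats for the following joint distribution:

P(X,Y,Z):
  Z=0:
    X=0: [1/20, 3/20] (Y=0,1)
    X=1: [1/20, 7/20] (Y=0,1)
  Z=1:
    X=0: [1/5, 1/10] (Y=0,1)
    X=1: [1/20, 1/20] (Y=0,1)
0.0115 nats

Conditional mutual information: I(X;Y|Z) = H(X|Z) + H(Y|Z) - H(X,Y|Z)

H(Z) = 0.6730
H(X,Z) = 1.2799 → H(X|Z) = 0.6068
H(Y,Z) = 1.2080 → H(Y|Z) = 0.5350
H(X,Y,Z) = 1.8033 → H(X,Y|Z) = 1.1303

I(X;Y|Z) = 0.6068 + 0.5350 - 1.1303 = 0.0115 nats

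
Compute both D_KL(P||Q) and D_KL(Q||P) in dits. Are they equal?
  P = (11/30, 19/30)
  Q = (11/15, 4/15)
D_KL(P||Q) = 0.1275, D_KL(Q||P) = 0.1206

KL divergence is not symmetric: D_KL(P||Q) ≠ D_KL(Q||P) in general.

D_KL(P||Q) = 0.1275 dits
D_KL(Q||P) = 0.1206 dits

No, they are not equal!

This asymmetry is why KL divergence is not a true distance metric.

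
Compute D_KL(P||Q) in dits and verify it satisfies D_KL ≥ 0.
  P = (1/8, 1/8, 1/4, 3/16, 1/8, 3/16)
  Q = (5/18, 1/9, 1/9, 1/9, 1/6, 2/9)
0.0642 dits

KL divergence satisfies the Gibbs inequality: D_KL(P||Q) ≥ 0 for all distributions P, Q.

D_KL(P||Q) = Σ p(x) log(p(x)/q(x))
Term by term:
  x=0: 1/8 × log_10[(1/8)/(5/18)] = -0.0433
  x=1: 1/8 × log_10[(1/8)/(1/9)] = 0.0064
  x=2: 1/4 × log_10[(1/4)/(1/9)] = 0.0880
  x=3: 3/16 × log_10[(3/16)/(1/9)] = 0.0426
  x=4: 1/8 × log_10[(1/8)/(1/6)] = -0.0156
  x=5: 3/16 × log_10[(3/16)/(2/9)] = -0.0138
D_KL(P||Q) = 0.0642 dits

D_KL(P||Q) = 0.0642 ≥ 0 ✓

This non-negativity is a fundamental property: relative entropy cannot be negative because it measures how different Q is from P.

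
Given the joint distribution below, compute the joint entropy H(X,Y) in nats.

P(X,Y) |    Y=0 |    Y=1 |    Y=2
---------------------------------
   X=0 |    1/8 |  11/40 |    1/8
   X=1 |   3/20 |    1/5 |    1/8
1.7413 nats

Joint entropy is H(X,Y) = -Σ_{x,y} p(x,y) log p(x,y).

Summing over all non-zero entries:
H(X,Y) = -[1/8·log_e(1/8) + 11/40·log_e(11/40) + 1/8·log_e(1/8) + 3/20·log_e(3/20) + 1/5·log_e(1/5) + 1/8·log_e(1/8)]
H(X,Y) = 1.7413 nats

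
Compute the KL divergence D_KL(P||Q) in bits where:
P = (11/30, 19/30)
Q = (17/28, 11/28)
0.1696 bits

KL divergence: D_KL(P||Q) = Σ p(x) log(p(x)/q(x))

Computing term by term:
  x=0: 11/30 × log_2[(11/30)/(17/28)] = 11/30 × -0.7276 = -0.2668
  x=1: 19/30 × log_2[(19/30)/(11/28)] = 19/30 × 0.6890 = 0.4363

D_KL(P||Q) = 0.1696 bits

Note: KL divergence is always non-negative and equals 0 iff P = Q.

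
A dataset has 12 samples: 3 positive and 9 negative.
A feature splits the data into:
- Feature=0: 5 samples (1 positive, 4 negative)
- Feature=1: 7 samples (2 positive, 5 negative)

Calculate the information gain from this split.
0.0070 bits

Information Gain = H(Y) - H(Y|Feature)

Before split:
P(positive) = 3/12 = 0.2500
H(Y) = 0.8113 bits

After split:
Feature=0: H = 0.7219 bits (weight = 5/12)
Feature=1: H = 0.8631 bits (weight = 7/12)
H(Y|Feature) = (5/12)×0.7219 + (7/12)×0.8631 = 0.8043 bits

Information Gain = 0.8113 - 0.8043 = 0.0070 bits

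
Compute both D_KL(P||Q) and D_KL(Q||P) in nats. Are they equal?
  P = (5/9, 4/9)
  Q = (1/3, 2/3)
D_KL(P||Q) = 0.1036, D_KL(Q||P) = 0.1000

KL divergence is not symmetric: D_KL(P||Q) ≠ D_KL(Q||P) in general.

D_KL(P||Q) = 0.1036 nats
D_KL(Q||P) = 0.1000 nats

No, they are not equal!

This asymmetry is why KL divergence is not a true distance metric.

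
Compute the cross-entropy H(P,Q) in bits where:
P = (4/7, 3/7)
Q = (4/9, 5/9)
1.0320 bits

Cross-entropy: H(P,Q) = -Σ p(x) log q(x)

Alternatively: H(P,Q) = H(P) + D_KL(P||Q)
H(P) = 0.9852 bits
D_KL(P||Q) = 0.0467 bits

H(P,Q) = 0.9852 + 0.0467 = 1.0320 bits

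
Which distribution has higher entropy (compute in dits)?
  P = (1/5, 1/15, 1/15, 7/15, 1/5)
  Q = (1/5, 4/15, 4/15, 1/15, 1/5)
Q

Computing entropies in dits:
H(P) = 0.5909
H(Q) = 0.6641

Distribution Q has higher entropy.

Intuition: The distribution closer to uniform (more spread out) has higher entropy.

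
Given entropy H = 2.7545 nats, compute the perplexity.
15.7132

Perplexity is e^H (or exp(H) for natural log).

H = 2.7545 nats
Perplexity = e^2.7545 = 15.7132

Interpretation: The model's uncertainty is equivalent to choosing uniformly among 15.7 options.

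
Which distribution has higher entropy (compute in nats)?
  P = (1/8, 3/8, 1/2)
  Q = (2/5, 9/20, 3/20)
Q

Computing entropies in nats:
H(P) = 0.9743
H(Q) = 1.0104

Distribution Q has higher entropy.

Intuition: The distribution closer to uniform (more spread out) has higher entropy.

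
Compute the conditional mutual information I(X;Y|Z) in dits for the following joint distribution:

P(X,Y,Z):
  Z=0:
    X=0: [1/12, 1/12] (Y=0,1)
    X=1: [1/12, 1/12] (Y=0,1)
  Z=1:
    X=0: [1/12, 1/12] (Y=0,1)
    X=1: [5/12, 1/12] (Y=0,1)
0.0148 dits

Conditional mutual information: I(X;Y|Z) = H(X|Z) + H(Y|Z) - H(X,Y|Z)

H(Z) = 0.2764
H(X,Z) = 0.5396 → H(X|Z) = 0.2632
H(Y,Z) = 0.5396 → H(Y|Z) = 0.2632
H(X,Y,Z) = 0.7879 → H(X,Y|Z) = 0.5115

I(X;Y|Z) = 0.2632 + 0.2632 - 0.5115 = 0.0148 dits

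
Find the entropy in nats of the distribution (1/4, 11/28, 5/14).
1.0813 nats

Shannon entropy is H(X) = -Σ p(x) log p(x).

For P = (1/4, 11/28, 5/14):
H = -1/4 × log_e(1/4) -11/28 × log_e(11/28) -5/14 × log_e(5/14)
H = 1.0813 nats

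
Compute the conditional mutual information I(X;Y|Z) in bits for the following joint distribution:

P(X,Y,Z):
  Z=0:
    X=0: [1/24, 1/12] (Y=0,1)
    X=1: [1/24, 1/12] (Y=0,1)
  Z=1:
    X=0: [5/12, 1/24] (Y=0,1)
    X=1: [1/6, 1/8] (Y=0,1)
0.0844 bits

Conditional mutual information: I(X;Y|Z) = H(X|Z) + H(Y|Z) - H(X,Y|Z)

H(Z) = 0.8113
H(X,Z) = 1.7843 → H(X|Z) = 0.9731
H(Y,Z) = 1.6140 → H(Y|Z) = 0.8027
H(X,Y,Z) = 2.5027 → H(X,Y|Z) = 1.6914

I(X;Y|Z) = 0.9731 + 0.8027 - 1.6914 = 0.0844 bits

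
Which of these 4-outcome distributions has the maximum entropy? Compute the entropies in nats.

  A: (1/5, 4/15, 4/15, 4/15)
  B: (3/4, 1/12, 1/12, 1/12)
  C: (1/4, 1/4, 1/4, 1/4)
C

For a discrete distribution over n outcomes, entropy is maximized by the uniform distribution.

Computing entropies:
H(A) = 1.3793 nats
H(B) = 0.8370 nats
H(C) = 1.3863 nats

The uniform distribution (where all probabilities equal 1/4) achieves the maximum entropy of log_e(4) = 1.3863 nats.

Distribution C has the highest entropy.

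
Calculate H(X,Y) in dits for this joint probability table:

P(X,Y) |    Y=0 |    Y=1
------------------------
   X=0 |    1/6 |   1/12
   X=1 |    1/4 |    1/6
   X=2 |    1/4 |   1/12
0.7403 dits

Joint entropy is H(X,Y) = -Σ_{x,y} p(x,y) log p(x,y).

Summing over all non-zero entries:
H(X,Y) = -[1/6·log_10(1/6) + 1/12·log_10(1/12) + 1/4·log_10(1/4) + 1/6·log_10(1/6) + 1/4·log_10(1/4) + 1/12·log_10(1/12)]
H(X,Y) = 0.7403 dits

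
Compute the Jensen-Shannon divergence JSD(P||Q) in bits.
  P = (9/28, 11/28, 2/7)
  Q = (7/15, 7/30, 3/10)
0.0247 bits

Jensen-Shannon divergence is:
JSD(P||Q) = 0.5 × D_KL(P||M) + 0.5 × D_KL(Q||M)
where M = 0.5 × (P + Q) is the mixture distribution.

M = 0.5 × (9/28, 11/28, 2/7) + 0.5 × (7/15, 7/30, 3/10) = (0.394048, 0.313095, 0.292857)

D_KL(P||M) = 0.0240 bits
D_KL(Q||M) = 0.0253 bits

JSD(P||Q) = 0.5 × 0.0240 + 0.5 × 0.0253 = 0.0247 bits

Unlike KL divergence, JSD is symmetric and bounded: 0 ≤ JSD ≤ log(2).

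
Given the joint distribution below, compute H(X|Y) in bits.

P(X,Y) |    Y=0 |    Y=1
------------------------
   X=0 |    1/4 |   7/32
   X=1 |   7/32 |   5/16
0.9865 bits

Using the chain rule: H(X|Y) = H(X,Y) - H(Y)

First, compute H(X,Y) = 1.9837 bits

Marginal P(Y) = (15/32, 17/32)
H(Y) = 0.9972 bits

H(X|Y) = H(X,Y) - H(Y) = 1.9837 - 0.9972 = 0.9865 bits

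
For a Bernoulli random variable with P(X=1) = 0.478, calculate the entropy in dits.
0.3006 dits

The binary entropy function is:
H(p) = -p log(p) - (1-p) log(1-p)

H(0.478) = -0.478 × log_10(0.478) - 0.522 × log_10(0.522)
H(0.478) = 0.3006 dits

Note: Binary entropy is maximized at p=0.5 (H=1 bit) and minimized at p=0 or p=1 (H=0).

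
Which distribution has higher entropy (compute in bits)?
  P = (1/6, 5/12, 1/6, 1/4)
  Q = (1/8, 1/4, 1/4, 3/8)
Q

Computing entropies in bits:
H(P) = 1.8879
H(Q) = 1.9056

Distribution Q has higher entropy.

Intuition: The distribution closer to uniform (more spread out) has higher entropy.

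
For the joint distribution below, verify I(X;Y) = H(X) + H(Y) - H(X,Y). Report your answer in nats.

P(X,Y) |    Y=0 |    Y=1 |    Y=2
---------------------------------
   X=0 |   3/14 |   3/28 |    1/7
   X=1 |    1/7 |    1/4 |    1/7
I(X;Y) = 0.0340 nats

Mutual information has multiple equivalent forms:
- I(X;Y) = H(X) - H(X|Y)
- I(X;Y) = H(Y) - H(Y|X)
- I(X;Y) = H(X) + H(Y) - H(X,Y)

Computing all quantities:
H(X) = 0.6906, H(Y) = 1.0934, H(X,Y) = 1.7499
H(X|Y) = 0.6566, H(Y|X) = 1.0593

Verification:
H(X) - H(X|Y) = 0.6906 - 0.6566 = 0.0340
H(Y) - H(Y|X) = 1.0934 - 1.0593 = 0.0340
H(X) + H(Y) - H(X,Y) = 0.6906 + 1.0934 - 1.7499 = 0.0340

All forms give I(X;Y) = 0.0340 nats. ✓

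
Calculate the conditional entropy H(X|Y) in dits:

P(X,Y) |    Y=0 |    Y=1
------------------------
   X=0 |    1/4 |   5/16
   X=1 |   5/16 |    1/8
0.2815 dits

Using the chain rule: H(X|Y) = H(X,Y) - H(Y)

First, compute H(X,Y) = 0.5791 dits

Marginal P(Y) = (9/16, 7/16)
H(Y) = 0.2976 dits

H(X|Y) = H(X,Y) - H(Y) = 0.5791 - 0.2976 = 0.2815 dits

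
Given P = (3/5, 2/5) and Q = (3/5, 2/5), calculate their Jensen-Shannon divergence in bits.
0.0000 bits

Jensen-Shannon divergence is:
JSD(P||Q) = 0.5 × D_KL(P||M) + 0.5 × D_KL(Q||M)
where M = 0.5 × (P + Q) is the mixture distribution.

M = 0.5 × (3/5, 2/5) + 0.5 × (3/5, 2/5) = (3/5, 2/5)

D_KL(P||M) = 0.0000 bits
D_KL(Q||M) = 0.0000 bits

JSD(P||Q) = 0.5 × 0.0000 + 0.5 × 0.0000 = 0.0000 bits

Unlike KL divergence, JSD is symmetric and bounded: 0 ≤ JSD ≤ log(2).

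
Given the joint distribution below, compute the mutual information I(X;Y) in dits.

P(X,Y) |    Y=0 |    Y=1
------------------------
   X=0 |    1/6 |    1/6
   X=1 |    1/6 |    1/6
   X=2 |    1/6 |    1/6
0.0000 dits

Mutual information: I(X;Y) = H(X) + H(Y) - H(X,Y)

Marginals:
P(X) = (1/3, 1/3, 1/3), H(X) = 0.4771 dits
P(Y) = (1/2, 1/2), H(Y) = 0.3010 dits

Joint entropy: H(X,Y) = 0.7782 dits

I(X;Y) = 0.4771 + 0.3010 - 0.7782 = 0.0000 dits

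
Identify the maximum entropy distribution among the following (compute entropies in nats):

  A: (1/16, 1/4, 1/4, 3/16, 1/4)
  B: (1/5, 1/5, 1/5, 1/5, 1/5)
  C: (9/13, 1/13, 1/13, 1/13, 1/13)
B

For a discrete distribution over n outcomes, entropy is maximized by the uniform distribution.

Computing entropies:
H(A) = 1.5269 nats
H(B) = 1.6094 nats
H(C) = 1.0438 nats

The uniform distribution (where all probabilities equal 1/5) achieves the maximum entropy of log_e(5) = 1.6094 nats.

Distribution B has the highest entropy.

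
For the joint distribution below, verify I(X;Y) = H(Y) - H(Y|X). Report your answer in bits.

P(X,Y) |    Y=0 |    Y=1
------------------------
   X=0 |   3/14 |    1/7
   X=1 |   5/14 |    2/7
I(X;Y) = 0.0013 bits

Mutual information has multiple equivalent forms:
- I(X;Y) = H(X) - H(X|Y)
- I(X;Y) = H(Y) - H(Y|X)
- I(X;Y) = H(X) + H(Y) - H(X,Y)

Computing all quantities:
H(X) = 0.9403, H(Y) = 0.9852, H(X,Y) = 1.9242
H(X|Y) = 0.9389, H(Y|X) = 0.9839

Verification:
H(X) - H(X|Y) = 0.9403 - 0.9389 = 0.0013
H(Y) - H(Y|X) = 0.9852 - 0.9839 = 0.0013
H(X) + H(Y) - H(X,Y) = 0.9403 + 0.9852 - 1.9242 = 0.0013

All forms give I(X;Y) = 0.0013 bits. ✓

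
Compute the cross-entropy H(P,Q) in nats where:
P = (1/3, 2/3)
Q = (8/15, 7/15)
0.7176 nats

Cross-entropy: H(P,Q) = -Σ p(x) log q(x)

Alternatively: H(P,Q) = H(P) + D_KL(P||Q)
H(P) = 0.6365 nats
D_KL(P||Q) = 0.0811 nats

H(P,Q) = 0.6365 + 0.0811 = 0.7176 nats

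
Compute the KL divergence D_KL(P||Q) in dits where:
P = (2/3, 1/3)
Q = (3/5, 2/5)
0.0041 dits

KL divergence: D_KL(P||Q) = Σ p(x) log(p(x)/q(x))

Computing term by term:
  x=0: 2/3 × log_10[(2/3)/(3/5)] = 2/3 × 0.0458 = 0.0305
  x=1: 1/3 × log_10[(1/3)/(2/5)] = 1/3 × -0.0792 = -0.0264

D_KL(P||Q) = 0.0041 dits

Note: KL divergence is always non-negative and equals 0 iff P = Q.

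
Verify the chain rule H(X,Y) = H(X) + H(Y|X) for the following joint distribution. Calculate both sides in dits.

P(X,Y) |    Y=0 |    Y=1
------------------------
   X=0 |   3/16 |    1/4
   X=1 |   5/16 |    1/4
H(X,Y) = 0.5952, H(X) = 0.2976, H(Y|X) = 0.2976 (all in dits)

Chain rule: H(X,Y) = H(X) + H(Y|X)

Left side — joint entropy directly:
H(X,Y) = -Σ p(x,y) log p(x,y) = 0.5952 dits

Right side — compute H(Y|X) from the conditional distributions:
P(X) = (7/16, 9/16), so H(X) = 0.2976 dits
H(Y|X) = Σ_x P(X=x) · H(Y|X=x):
  P(Y|X=0) = (3/7, 4/7), H(Y|X=0) = 0.2966, weight P(X=0) = 7/16
  P(Y|X=1) = (5/9, 4/9), H(Y|X=1) = 0.2983, weight P(X=1) = 9/16
H(Y|X) = 0.2976 dits

H(X) + H(Y|X) = 0.2976 + 0.2976 = 0.5952 dits

Both sides equal 0.5952 dits. ✓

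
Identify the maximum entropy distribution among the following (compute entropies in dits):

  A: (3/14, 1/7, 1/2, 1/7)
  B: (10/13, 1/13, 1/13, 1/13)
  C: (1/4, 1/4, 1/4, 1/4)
C

For a discrete distribution over n outcomes, entropy is maximized by the uniform distribution.

Computing entropies:
H(A) = 0.5353 dits
H(B) = 0.3447 dits
H(C) = 0.6021 dits

The uniform distribution (where all probabilities equal 1/4) achieves the maximum entropy of log_10(4) = 0.6021 dits.

Distribution C has the highest entropy.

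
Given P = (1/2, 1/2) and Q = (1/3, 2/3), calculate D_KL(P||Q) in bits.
0.0850 bits

KL divergence: D_KL(P||Q) = Σ p(x) log(p(x)/q(x))

Computing term by term:
  x=0: 1/2 × log_2[(1/2)/(1/3)] = 1/2 × 0.5850 = 0.2925
  x=1: 1/2 × log_2[(1/2)/(2/3)] = 1/2 × -0.4150 = -0.2075

D_KL(P||Q) = 0.0850 bits

Note: KL divergence is always non-negative and equals 0 iff P = Q.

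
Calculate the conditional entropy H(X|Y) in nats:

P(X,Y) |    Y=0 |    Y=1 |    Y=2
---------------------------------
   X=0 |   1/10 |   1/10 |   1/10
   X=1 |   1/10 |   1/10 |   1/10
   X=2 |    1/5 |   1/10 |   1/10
1.0751 nats

Using the chain rule: H(X|Y) = H(X,Y) - H(Y)

First, compute H(X,Y) = 2.1640 nats

Marginal P(Y) = (2/5, 3/10, 3/10)
H(Y) = 1.0889 nats

H(X|Y) = H(X,Y) - H(Y) = 2.1640 - 1.0889 = 1.0751 nats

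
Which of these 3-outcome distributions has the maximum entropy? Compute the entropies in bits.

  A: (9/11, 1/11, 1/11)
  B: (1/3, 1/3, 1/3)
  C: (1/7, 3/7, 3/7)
B

For a discrete distribution over n outcomes, entropy is maximized by the uniform distribution.

Computing entropies:
H(A) = 0.8659 bits
H(B) = 1.5850 bits
H(C) = 1.4488 bits

The uniform distribution (where all probabilities equal 1/3) achieves the maximum entropy of log_2(3) = 1.5850 bits.

Distribution B has the highest entropy.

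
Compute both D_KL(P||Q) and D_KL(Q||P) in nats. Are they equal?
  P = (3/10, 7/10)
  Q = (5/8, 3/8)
D_KL(P||Q) = 0.2167, D_KL(Q||P) = 0.2247

KL divergence is not symmetric: D_KL(P||Q) ≠ D_KL(Q||P) in general.

D_KL(P||Q) = 0.2167 nats
D_KL(Q||P) = 0.2247 nats

No, they are not equal!

This asymmetry is why KL divergence is not a true distance metric.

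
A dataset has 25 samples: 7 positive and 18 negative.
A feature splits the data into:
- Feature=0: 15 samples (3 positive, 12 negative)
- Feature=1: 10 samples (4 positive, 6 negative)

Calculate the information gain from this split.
0.0339 bits

Information Gain = H(Y) - H(Y|Feature)

Before split:
P(positive) = 7/25 = 0.2800
H(Y) = 0.8555 bits

After split:
Feature=0: H = 0.7219 bits (weight = 15/25)
Feature=1: H = 0.9710 bits (weight = 10/25)
H(Y|Feature) = (15/25)×0.7219 + (10/25)×0.9710 = 0.8215 bits

Information Gain = 0.8555 - 0.8215 = 0.0339 bits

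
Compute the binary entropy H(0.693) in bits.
0.8897 bits

The binary entropy function is:
H(p) = -p log(p) - (1-p) log(1-p)

H(0.693) = -0.693 × log_2(0.693) - 0.307 × log_2(0.307)
H(0.693) = 0.8897 bits

Note: Binary entropy is maximized at p=0.5 (H=1 bit) and minimized at p=0 or p=1 (H=0).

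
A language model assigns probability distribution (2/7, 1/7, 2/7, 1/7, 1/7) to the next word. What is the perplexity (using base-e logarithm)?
4.7107

Perplexity is e^H (or exp(H) for natural log).

First, H = -Σ p log p = 1.5498 nats
Perplexity = e^1.5498 = 4.7107

Interpretation: The model's uncertainty is equivalent to choosing uniformly among 4.7 options.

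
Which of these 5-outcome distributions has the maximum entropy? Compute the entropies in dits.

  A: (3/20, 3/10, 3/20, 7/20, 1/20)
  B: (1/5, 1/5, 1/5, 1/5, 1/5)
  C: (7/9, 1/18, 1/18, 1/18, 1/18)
B

For a discrete distribution over n outcomes, entropy is maximized by the uniform distribution.

Computing entropies:
H(A) = 0.6287 dits
H(B) = 0.6990 dits
H(C) = 0.3638 dits

The uniform distribution (where all probabilities equal 1/5) achieves the maximum entropy of log_10(5) = 0.6990 dits.

Distribution B has the highest entropy.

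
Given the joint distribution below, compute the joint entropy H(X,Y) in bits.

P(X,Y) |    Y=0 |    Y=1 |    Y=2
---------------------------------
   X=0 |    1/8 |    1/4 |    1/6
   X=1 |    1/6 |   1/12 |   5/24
2.5069 bits

Joint entropy is H(X,Y) = -Σ_{x,y} p(x,y) log p(x,y).

Summing over all non-zero entries:
H(X,Y) = -[1/8·log_2(1/8) + 1/4·log_2(1/4) + 1/6·log_2(1/6) + 1/6·log_2(1/6) + 1/12·log_2(1/12) + 5/24·log_2(5/24)]
H(X,Y) = 2.5069 bits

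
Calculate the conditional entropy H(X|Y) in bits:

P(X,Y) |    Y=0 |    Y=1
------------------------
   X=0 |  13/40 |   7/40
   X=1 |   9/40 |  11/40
0.9706 bits

Using the chain rule: H(X|Y) = H(X,Y) - H(Y)

First, compute H(X,Y) = 1.9634 bits

Marginal P(Y) = (11/20, 9/20)
H(Y) = 0.9928 bits

H(X|Y) = H(X,Y) - H(Y) = 1.9634 - 0.9928 = 0.9706 bits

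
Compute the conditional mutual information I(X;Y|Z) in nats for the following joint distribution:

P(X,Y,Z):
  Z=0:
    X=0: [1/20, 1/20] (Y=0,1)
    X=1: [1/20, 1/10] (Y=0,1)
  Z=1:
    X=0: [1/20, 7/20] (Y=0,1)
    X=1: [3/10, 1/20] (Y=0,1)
0.2274 nats

Conditional mutual information: I(X;Y|Z) = H(X|Z) + H(Y|Z) - H(X,Y|Z)

H(Z) = 0.5623
H(X,Z) = 1.2488 → H(X|Z) = 0.6864
H(Y,Z) = 1.2488 → H(Y|Z) = 0.6864
H(X,Y,Z) = 1.7078 → H(X,Y|Z) = 1.1455

I(X;Y|Z) = 0.6864 + 0.6864 - 1.1455 = 0.2274 nats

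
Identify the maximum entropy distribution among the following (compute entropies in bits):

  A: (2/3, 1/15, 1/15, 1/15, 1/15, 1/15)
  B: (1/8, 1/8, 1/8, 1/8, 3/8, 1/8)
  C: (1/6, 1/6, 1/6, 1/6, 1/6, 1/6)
C

For a discrete distribution over n outcomes, entropy is maximized by the uniform distribution.

Computing entropies:
H(A) = 1.6923 bits
H(B) = 2.4056 bits
H(C) = 2.5850 bits

The uniform distribution (where all probabilities equal 1/6) achieves the maximum entropy of log_2(6) = 2.5850 bits.

Distribution C has the highest entropy.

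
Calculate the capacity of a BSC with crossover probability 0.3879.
0.0366 bits

For a binary symmetric channel (BSC) with error probability p:
Capacity C = 1 - H(p) bits per symbol

where H(p) = -p log₂(p) - (1-p) log₂(1-p) is the binary entropy function.

H(0.3879) = 0.9634 bits
C = 1 - 0.9634 = 0.0366 bits per symbol

This means we can reliably transmit up to 0.0366 bits of information per channel use.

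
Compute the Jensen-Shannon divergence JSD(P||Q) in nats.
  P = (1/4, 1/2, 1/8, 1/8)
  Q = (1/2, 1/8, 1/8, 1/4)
0.0921 nats

Jensen-Shannon divergence is:
JSD(P||Q) = 0.5 × D_KL(P||M) + 0.5 × D_KL(Q||M)
where M = 0.5 × (P + Q) is the mixture distribution.

M = 0.5 × (1/4, 1/2, 1/8, 1/8) + 0.5 × (1/2, 1/8, 1/8, 1/4) = (3/8, 5/16, 1/8, 3/16)

D_KL(P||M) = 0.0830 nats
D_KL(Q||M) = 0.1012 nats

JSD(P||Q) = 0.5 × 0.0830 + 0.5 × 0.1012 = 0.0921 nats

Unlike KL divergence, JSD is symmetric and bounded: 0 ≤ JSD ≤ log(2).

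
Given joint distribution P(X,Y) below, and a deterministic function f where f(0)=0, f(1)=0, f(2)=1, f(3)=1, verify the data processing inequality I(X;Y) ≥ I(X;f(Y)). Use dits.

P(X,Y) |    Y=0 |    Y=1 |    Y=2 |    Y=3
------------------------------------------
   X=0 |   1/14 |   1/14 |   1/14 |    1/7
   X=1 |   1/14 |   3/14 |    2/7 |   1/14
I(X;Y) = 0.0334, I(X;f(Y)) = 0.0004, inequality holds: 0.0334 ≥ 0.0004

Data Processing Inequality: For any Markov chain X → Y → Z, we have I(X;Y) ≥ I(X;Z).

Here Z = f(Y) is a deterministic function of Y, forming X → Y → Z.

Original I(X;Y) = 0.0334 dits

After applying f:
P(X,Z) where Z=f(Y):
- P(X,Z=0) = P(X,Y=0) + P(X,Y=1)
- P(X,Z=1) = P(X,Y=2) + P(X,Y=3)

I(X;Z) = I(X;f(Y)) = 0.0004 dits

Verification: 0.0334 ≥ 0.0004 ✓

Information cannot be created by processing; the function f can only lose information about X.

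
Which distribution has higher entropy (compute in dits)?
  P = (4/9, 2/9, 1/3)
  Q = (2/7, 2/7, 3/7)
Q

Computing entropies in dits:
H(P) = 0.4607
H(Q) = 0.4686

Distribution Q has higher entropy.

Intuition: The distribution closer to uniform (more spread out) has higher entropy.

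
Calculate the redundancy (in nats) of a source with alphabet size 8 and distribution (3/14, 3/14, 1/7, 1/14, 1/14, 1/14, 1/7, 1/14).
0.1093 nats

Redundancy measures how far a source is from maximum entropy:
R = H_max - H(X)

Maximum entropy for 8 symbols: H_max = log_e(8) = 2.0794 nats
Actual entropy: H(X) = 1.9702 nats
Redundancy: R = 2.0794 - 1.9702 = 0.1093 nats

This redundancy represents potential for compression: the source could be compressed by 0.1093 nats per symbol.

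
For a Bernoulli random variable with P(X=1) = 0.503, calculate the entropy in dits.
0.3010 dits

The binary entropy function is:
H(p) = -p log(p) - (1-p) log(1-p)

H(0.503) = -0.503 × log_10(0.503) - 0.497 × log_10(0.497)
H(0.503) = 0.3010 dits

Note: Binary entropy is maximized at p=0.5 (H=1 bit) and minimized at p=0 or p=1 (H=0).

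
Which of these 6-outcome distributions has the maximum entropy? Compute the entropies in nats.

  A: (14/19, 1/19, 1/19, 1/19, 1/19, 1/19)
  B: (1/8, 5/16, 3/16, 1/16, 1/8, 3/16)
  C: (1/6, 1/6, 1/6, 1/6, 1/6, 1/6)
C

For a discrete distribution over n outcomes, entropy is maximized by the uniform distribution.

Computing entropies:
H(A) = 0.9999 nats
H(B) = 1.6844 nats
H(C) = 1.7918 nats

The uniform distribution (where all probabilities equal 1/6) achieves the maximum entropy of log_e(6) = 1.7918 nats.

Distribution C has the highest entropy.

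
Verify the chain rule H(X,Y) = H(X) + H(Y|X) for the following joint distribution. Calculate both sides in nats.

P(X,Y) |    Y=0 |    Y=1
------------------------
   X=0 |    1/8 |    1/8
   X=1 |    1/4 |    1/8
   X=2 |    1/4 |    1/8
H(X,Y) = 1.7329, H(X) = 1.0822, H(Y|X) = 0.6507 (all in nats)

Chain rule: H(X,Y) = H(X) + H(Y|X)

Left side — joint entropy directly:
H(X,Y) = -Σ p(x,y) log p(x,y) = 1.7329 nats

Right side — compute H(Y|X) from the conditional distributions:
P(X) = (1/4, 3/8, 3/8), so H(X) = 1.0822 nats
H(Y|X) = Σ_x P(X=x) · H(Y|X=x):
  P(Y|X=0) = (1/2, 1/2), H(Y|X=0) = 0.6931, weight P(X=0) = 1/4
  P(Y|X=1) = (2/3, 1/3), H(Y|X=1) = 0.6365, weight P(X=1) = 3/8
  P(Y|X=2) = (2/3, 1/3), H(Y|X=2) = 0.6365, weight P(X=2) = 3/8
H(Y|X) = 0.6507 nats

H(X) + H(Y|X) = 1.0822 + 0.6507 = 1.7329 nats

Both sides equal 1.7329 nats. ✓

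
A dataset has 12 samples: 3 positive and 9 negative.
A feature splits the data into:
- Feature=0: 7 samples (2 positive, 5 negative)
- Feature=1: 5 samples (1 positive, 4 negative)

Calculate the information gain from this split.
0.0070 bits

Information Gain = H(Y) - H(Y|Feature)

Before split:
P(positive) = 3/12 = 0.2500
H(Y) = 0.8113 bits

After split:
Feature=0: H = 0.8631 bits (weight = 7/12)
Feature=1: H = 0.7219 bits (weight = 5/12)
H(Y|Feature) = (7/12)×0.8631 + (5/12)×0.7219 = 0.8043 bits

Information Gain = 0.8113 - 0.8043 = 0.0070 bits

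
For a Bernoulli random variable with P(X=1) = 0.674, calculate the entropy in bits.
0.9108 bits

The binary entropy function is:
H(p) = -p log(p) - (1-p) log(1-p)

H(0.674) = -0.674 × log_2(0.674) - 0.326 × log_2(0.326)
H(0.674) = 0.9108 bits

Note: Binary entropy is maximized at p=0.5 (H=1 bit) and minimized at p=0 or p=1 (H=0).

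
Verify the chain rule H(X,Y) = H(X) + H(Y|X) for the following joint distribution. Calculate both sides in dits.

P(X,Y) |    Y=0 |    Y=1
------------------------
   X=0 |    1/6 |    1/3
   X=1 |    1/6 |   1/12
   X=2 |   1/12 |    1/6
H(X,Y) = 0.7280, H(X) = 0.4515, H(Y|X) = 0.2764 (all in dits)

Chain rule: H(X,Y) = H(X) + H(Y|X)

Left side — joint entropy directly:
H(X,Y) = -Σ p(x,y) log p(x,y) = 0.7280 dits

Right side — compute H(Y|X) from the conditional distributions:
P(X) = (1/2, 1/4, 1/4), so H(X) = 0.4515 dits
H(Y|X) = Σ_x P(X=x) · H(Y|X=x):
  P(Y|X=0) = (1/3, 2/3), H(Y|X=0) = 0.2764, weight P(X=0) = 1/2
  P(Y|X=1) = (2/3, 1/3), H(Y|X=1) = 0.2764, weight P(X=1) = 1/4
  P(Y|X=2) = (1/3, 2/3), H(Y|X=2) = 0.2764, weight P(X=2) = 1/4
H(Y|X) = 0.2764 dits

H(X) + H(Y|X) = 0.4515 + 0.2764 = 0.7280 dits

Both sides equal 0.7280 dits. ✓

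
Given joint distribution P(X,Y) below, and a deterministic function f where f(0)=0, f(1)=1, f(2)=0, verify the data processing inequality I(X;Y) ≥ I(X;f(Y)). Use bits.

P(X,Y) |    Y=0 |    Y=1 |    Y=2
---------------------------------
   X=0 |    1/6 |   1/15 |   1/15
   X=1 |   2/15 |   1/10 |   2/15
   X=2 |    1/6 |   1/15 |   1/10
I(X;Y) = 0.0217, I(X;f(Y)) = 0.0039, inequality holds: 0.0217 ≥ 0.0039

Data Processing Inequality: For any Markov chain X → Y → Z, we have I(X;Y) ≥ I(X;Z).

Here Z = f(Y) is a deterministic function of Y, forming X → Y → Z.

Original I(X;Y) = 0.0217 bits

After applying f:
P(X,Z) where Z=f(Y):
- P(X,Z=0) = P(X,Y=0) + P(X,Y=2)
- P(X,Z=1) = P(X,Y=1)

I(X;Z) = I(X;f(Y)) = 0.0039 bits

Verification: 0.0217 ≥ 0.0039 ✓

Information cannot be created by processing; the function f can only lose information about X.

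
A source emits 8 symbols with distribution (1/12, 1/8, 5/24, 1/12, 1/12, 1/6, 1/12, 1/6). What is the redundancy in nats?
0.0672 nats

Redundancy measures how far a source is from maximum entropy:
R = H_max - H(X)

Maximum entropy for 8 symbols: H_max = log_e(8) = 2.0794 nats
Actual entropy: H(X) = 2.0123 nats
Redundancy: R = 2.0794 - 2.0123 = 0.0672 nats

This redundancy represents potential for compression: the source could be compressed by 0.0672 nats per symbol.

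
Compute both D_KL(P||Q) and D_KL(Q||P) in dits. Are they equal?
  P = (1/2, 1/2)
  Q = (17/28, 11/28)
D_KL(P||Q) = 0.0102, D_KL(Q||P) = 0.0100

KL divergence is not symmetric: D_KL(P||Q) ≠ D_KL(Q||P) in general.

D_KL(P||Q) = 0.0102 dits
D_KL(Q||P) = 0.0100 dits

No, they are not equal!

This asymmetry is why KL divergence is not a true distance metric.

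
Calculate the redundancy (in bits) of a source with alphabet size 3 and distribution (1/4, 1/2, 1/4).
0.0850 bits

Redundancy measures how far a source is from maximum entropy:
R = H_max - H(X)

Maximum entropy for 3 symbols: H_max = log_2(3) = 1.5850 bits
Actual entropy: H(X) = 1.5000 bits
Redundancy: R = 1.5850 - 1.5000 = 0.0850 bits

This redundancy represents potential for compression: the source could be compressed by 0.0850 bits per symbol.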